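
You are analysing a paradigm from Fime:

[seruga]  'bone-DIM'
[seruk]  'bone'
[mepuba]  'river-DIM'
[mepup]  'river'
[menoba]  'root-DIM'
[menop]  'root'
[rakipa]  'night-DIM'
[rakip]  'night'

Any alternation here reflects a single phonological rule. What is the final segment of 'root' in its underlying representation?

/b/

In [menoba] and [menop] the final segment of 'root' alternates: [b] ~ [p].
Compare 'night', with invariant [p] in [rakipa] and [rakip]: an analysis with underlying /p/ and a rule producing [b] before the DIM suffix would wrongly predict alternation here too.
The underlying segment must be /b/; voiced obstruents become voiceless word-finally, yielding [p] there.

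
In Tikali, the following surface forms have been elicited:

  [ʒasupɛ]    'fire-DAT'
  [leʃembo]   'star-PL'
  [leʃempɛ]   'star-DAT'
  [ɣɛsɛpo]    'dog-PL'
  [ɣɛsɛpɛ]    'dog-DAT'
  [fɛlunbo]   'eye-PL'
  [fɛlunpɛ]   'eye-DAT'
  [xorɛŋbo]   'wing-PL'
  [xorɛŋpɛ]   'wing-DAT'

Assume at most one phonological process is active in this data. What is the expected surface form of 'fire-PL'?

[ʒasupo]

The PL suffix surfaces as [-bo] and [-po], depending on the final segment of the stem.
By contrast the DAT suffix keeps its initial [p] throughout — that segment must be underlying.
So the underlying form is /-bo/, and voiced stops become voiceless after a vowel.
After 'fire', which ends in a vowel, the suffix surfaces as [-po], giving [ʒasupo].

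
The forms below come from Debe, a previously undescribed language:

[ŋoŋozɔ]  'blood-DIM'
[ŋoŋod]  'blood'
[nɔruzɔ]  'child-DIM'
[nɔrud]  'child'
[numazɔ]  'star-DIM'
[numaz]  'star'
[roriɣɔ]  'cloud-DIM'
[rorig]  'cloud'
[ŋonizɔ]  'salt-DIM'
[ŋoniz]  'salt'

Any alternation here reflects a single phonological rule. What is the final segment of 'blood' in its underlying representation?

/d/

The root 'blood' surfaces as [ŋoŋozɔ] and [ŋoŋod], with a stem-final [z] ~ [d] alternation.
If /z/ were underlying and a rule turned it into [d] in isolation, 'star' would also alternate; but it has [z] in both [numazɔ] and [numaz].
So /d/ is underlying, and a rule of intervocalic spirantization — voiced stops become fricatives between vowels — gives [z].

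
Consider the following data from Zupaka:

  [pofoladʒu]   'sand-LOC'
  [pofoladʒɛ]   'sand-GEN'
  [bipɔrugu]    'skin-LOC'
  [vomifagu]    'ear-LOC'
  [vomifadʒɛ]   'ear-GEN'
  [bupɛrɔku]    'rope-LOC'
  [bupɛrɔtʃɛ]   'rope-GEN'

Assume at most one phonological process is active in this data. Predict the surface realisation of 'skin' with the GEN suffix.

[bipɔrudʒɛ]

'ear' shows [g] ~ [dʒ] at the end of the stem ([vomifagu] vs [vomifadʒɛ]).
If /dʒ/ were underlying and a rule turned it into [g] before the LOC suffix, 'sand' would also alternate; but it has [dʒ] in both [pofoladʒu] and [pofoladʒɛ].
The underlying segment must be /g/; /k/ and /g/ become palato-alveolar [tʃ] and [dʒ] before a front vowel, yielding [dʒ] there.
From [bipɔrugu] the stem 'skin' is /bipɔrug/; before a front vowel this yields [bipɔrudʒɛ].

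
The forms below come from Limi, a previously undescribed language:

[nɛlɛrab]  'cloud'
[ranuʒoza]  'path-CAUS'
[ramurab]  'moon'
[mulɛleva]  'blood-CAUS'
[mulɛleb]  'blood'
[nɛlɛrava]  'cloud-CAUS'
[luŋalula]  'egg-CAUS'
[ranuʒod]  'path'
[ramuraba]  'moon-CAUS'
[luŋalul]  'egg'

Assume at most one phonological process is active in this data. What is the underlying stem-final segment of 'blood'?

/v/

'blood' shows [v] ~ [b] at the end of the stem ([mulɛleva] vs [mulɛleb]).
But 'moon' keeps [b] in both environments ([ramuraba], [ramurab]), so there is no rule changing /b/ to [v] before the CAUS suffix.
The underlying segment must be /v/; voiced fricatives become stops word-finally, yielding [b] there.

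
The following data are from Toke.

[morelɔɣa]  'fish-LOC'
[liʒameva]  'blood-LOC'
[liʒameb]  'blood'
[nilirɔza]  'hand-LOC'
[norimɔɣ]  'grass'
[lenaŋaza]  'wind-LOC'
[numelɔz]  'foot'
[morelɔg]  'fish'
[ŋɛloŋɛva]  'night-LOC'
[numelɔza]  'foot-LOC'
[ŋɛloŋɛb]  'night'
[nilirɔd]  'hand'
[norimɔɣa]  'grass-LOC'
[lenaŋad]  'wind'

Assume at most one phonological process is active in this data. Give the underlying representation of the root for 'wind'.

/lenaŋad/

The root 'wind' surfaces as [lenaŋaza] and [lenaŋad], with a stem-final [z] ~ [d] alternation.
Compare 'foot', with invariant [z] in [numelɔza] and [numelɔz]: an analysis with underlying /z/ and a rule producing [d] in isolation would wrongly predict alternation here too.
The alternation reflects intervocalic spirantization: voiced stops become fricatives between vowels. /d/ is underlying.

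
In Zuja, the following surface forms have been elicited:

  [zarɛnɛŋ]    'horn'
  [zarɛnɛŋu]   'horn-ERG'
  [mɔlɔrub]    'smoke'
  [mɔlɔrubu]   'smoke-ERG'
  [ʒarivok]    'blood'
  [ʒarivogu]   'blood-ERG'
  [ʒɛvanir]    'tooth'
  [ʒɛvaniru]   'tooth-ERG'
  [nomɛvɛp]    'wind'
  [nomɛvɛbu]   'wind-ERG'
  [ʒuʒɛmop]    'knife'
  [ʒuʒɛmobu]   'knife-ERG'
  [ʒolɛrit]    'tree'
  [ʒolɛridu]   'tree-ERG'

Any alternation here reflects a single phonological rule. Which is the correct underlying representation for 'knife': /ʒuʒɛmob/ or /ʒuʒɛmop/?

/ʒuʒɛmop/

The root 'knife' surfaces as [ʒuʒɛmop] and [ʒuʒɛmobu], with a stem-final [p] ~ [b] alternation.
Compare 'smoke', with invariant [b] in [mɔlɔrub] and [mɔlɔrubu]: an analysis with underlying /b/ and a rule producing [p] in isolation would wrongly predict alternation here too.
So /p/ is underlying, and a rule of intervocalic voicing — voiceless stops become voiced between vowels — gives [b].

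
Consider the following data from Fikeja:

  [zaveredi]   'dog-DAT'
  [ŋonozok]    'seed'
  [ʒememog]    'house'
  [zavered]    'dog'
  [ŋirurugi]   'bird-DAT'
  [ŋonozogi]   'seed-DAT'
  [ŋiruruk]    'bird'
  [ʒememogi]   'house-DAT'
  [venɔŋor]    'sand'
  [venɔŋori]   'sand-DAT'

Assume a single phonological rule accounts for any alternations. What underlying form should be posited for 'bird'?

In [ŋiruruk] and [ŋirurugi] the final segment of 'bird' alternates: [k] ~ [g].
But 'house' keeps [g] in both environments ([ʒememog], [ʒememogi]), so there is no rule changing /g/ to [k] in isolation.
Therefore /k/ is basic and [g] is derived by intervocalic voicing (voiceless stops become voiced between vowels).

/ŋiruruk/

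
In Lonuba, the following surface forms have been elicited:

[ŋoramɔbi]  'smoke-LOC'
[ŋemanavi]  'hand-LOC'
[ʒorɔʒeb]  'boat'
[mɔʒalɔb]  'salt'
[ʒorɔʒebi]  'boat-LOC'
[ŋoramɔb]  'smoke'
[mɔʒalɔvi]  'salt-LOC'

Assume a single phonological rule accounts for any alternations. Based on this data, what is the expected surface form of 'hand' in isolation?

[ŋemanab]

'salt' shows [b] ~ [v] at the end of the stem ([mɔʒalɔb] vs [mɔʒalɔvi]).
Compare 'smoke', with invariant [b] in [ŋoramɔb] and [ŋoramɔbi]: an analysis with underlying /b/ and a rule producing [v] before the LOC suffix would wrongly predict alternation here too.
So /v/ is underlying, and a rule of word-final hardening — voiced fricatives become stops word-finally — gives [b].
From [ŋemanavi] the stem 'hand' is /ŋemanav/; word-finally this yields [ŋemanab].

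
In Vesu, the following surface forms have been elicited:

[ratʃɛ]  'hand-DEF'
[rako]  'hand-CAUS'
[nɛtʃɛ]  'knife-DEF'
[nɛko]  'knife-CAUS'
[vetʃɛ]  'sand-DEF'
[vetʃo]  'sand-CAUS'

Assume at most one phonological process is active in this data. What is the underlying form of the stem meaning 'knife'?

/nɛk/

The stem for 'knife' ends in [tʃ] in [nɛtʃɛ] but [k] in [nɛko].
The stem 'sand' ([vetʃɛ], [vetʃo]) shows [tʃ] unchanged in both environments, so [tʃ] cannot be basic with [k] derived before the CAUS suffix.
The alternation reflects palatalization before a front vowel: /k/ becomes palato-alveolar [tʃ] before a front vowel. /k/ is underlying.
The underlying form of 'knife' is therefore /nɛk/.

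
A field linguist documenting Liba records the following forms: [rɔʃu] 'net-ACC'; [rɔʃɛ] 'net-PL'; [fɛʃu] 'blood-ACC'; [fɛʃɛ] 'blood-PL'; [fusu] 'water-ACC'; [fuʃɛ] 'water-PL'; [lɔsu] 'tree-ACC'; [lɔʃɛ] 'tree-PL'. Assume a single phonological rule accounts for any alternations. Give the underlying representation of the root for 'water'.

The root 'water' surfaces as [fusu] and [fuʃɛ], with a stem-final [s] ~ [ʃ] alternation.
But 'blood' keeps [ʃ] in both environments ([fɛʃu], [fɛʃɛ]), so there is no rule changing /ʃ/ to [s] before the ACC suffix.
The underlying segment must be /s/; /s/ becomes palato-alveolar [ʃ] before a front vowel, yielding [ʃ] there.
The underlying form of 'water' is therefore /fus/.

/fus/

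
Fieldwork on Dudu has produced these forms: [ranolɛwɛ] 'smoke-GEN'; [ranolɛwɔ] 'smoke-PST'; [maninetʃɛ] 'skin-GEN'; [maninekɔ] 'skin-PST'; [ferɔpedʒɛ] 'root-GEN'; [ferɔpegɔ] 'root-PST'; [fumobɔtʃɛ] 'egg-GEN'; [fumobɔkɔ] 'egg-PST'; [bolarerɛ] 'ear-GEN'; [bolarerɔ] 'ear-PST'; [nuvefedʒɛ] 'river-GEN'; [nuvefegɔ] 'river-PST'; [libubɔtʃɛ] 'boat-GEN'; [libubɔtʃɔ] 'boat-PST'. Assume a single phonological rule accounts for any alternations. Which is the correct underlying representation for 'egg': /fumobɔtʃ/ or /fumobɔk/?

The stem for 'egg' ends in [tʃ] in [fumobɔtʃɛ] but [k] in [fumobɔkɔ].
If /tʃ/ were underlying and a rule turned it into [k] before the PST suffix, 'boat' would also alternate; but it has [tʃ] in both [libubɔtʃɛ] and [libubɔtʃɔ].
The underlying segment must be /k/; /k/ and /g/ become palato-alveolar [tʃ] and [dʒ] before a front vowel, yielding [tʃ] there.

/fumobɔk/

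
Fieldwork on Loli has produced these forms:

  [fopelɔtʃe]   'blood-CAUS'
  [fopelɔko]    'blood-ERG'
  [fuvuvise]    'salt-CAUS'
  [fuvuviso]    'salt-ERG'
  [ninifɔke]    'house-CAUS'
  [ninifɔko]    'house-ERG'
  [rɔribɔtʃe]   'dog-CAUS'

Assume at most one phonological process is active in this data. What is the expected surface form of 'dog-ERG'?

[rɔribɔko]

'blood' shows [tʃ] ~ [k] at the end of the stem ([fopelɔtʃe] vs [fopelɔko]).
But 'house' keeps [k] in both environments ([ninifɔke], [ninifɔko]), so there is no rule changing /k/ to [tʃ] before the CAUS suffix.
So /tʃ/ is underlying, and a rule of depalatalization — palato-alveolar /tʃ/ becomes [k] when no front vowel follows — gives [k].
The one attested form of 'dog', [rɔribɔtʃe], shows underlying /rɔribɔtʃ/. Applying the same rule when no front vowel follows gives [rɔribɔko].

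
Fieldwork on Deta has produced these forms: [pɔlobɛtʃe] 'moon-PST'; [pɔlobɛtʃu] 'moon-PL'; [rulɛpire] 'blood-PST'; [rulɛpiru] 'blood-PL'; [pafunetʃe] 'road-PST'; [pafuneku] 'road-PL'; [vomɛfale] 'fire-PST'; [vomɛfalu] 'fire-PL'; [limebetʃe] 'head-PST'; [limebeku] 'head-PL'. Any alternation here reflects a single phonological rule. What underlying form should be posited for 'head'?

The root 'head' surfaces as [limebetʃe] and [limebeku], with a stem-final [tʃ] ~ [k] alternation.
Compare 'moon', with invariant [tʃ] in [pɔlobɛtʃe] and [pɔlobɛtʃu]: an analysis with underlying /tʃ/ and a rule producing [k] before the PL suffix would wrongly predict alternation here too.
The alternation reflects palatalization before a front vowel: /k/ becomes palato-alveolar [tʃ] before a front vowel. /k/ is underlying.
So 'head' = /limebek/.

/limebek/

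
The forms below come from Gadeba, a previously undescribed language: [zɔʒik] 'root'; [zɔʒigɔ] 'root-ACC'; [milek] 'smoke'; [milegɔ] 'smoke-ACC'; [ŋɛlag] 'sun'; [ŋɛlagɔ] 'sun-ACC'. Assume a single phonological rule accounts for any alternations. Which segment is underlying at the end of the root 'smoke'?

In [milek] and [milegɔ] the final segment of 'smoke' alternates: [k] ~ [g].
The stem 'sun' ([ŋɛlag], [ŋɛlagɔ]) shows [g] unchanged in both environments, so [g] cannot be basic with [k] derived in isolation.
The underlying segment must be /k/; voiceless stops become voiced between vowels, yielding [g] there.

/k/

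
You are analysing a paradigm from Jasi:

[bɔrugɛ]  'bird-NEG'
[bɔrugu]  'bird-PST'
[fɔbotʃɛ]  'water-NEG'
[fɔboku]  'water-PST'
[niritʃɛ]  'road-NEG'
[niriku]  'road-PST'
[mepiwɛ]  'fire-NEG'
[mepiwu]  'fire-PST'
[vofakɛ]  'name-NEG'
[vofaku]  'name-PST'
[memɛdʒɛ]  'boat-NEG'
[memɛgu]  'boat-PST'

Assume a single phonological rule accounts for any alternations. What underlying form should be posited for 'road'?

The root 'road' surfaces as [niritʃɛ] and [niriku], with a stem-final [tʃ] ~ [k] alternation.
But 'name' keeps [k] in both environments ([vofakɛ], [vofaku]), so there is no rule changing /k/ to [tʃ] before the NEG suffix.
The underlying segment must be /tʃ/; palato-alveolar /tʃ/ and /dʒ/ become [k] and [g] when no front vowel follows, yielding [k] there.

/niritʃ/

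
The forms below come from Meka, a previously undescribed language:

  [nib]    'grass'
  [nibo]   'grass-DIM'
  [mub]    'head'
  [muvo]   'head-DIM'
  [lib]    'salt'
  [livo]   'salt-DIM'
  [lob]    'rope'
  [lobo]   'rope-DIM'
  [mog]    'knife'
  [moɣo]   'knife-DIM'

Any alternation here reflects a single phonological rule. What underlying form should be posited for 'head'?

'head' shows [b] ~ [v] at the end of the stem ([mub] vs [muvo]).
Compare 'grass', with invariant [b] in [nib] and [nibo]: an analysis with underlying /b/ and a rule producing [v] before the DIM suffix would wrongly predict alternation here too.
The alternation reflects word-final hardening: voiced fricatives become stops word-finally. /v/ is underlying.

/muv/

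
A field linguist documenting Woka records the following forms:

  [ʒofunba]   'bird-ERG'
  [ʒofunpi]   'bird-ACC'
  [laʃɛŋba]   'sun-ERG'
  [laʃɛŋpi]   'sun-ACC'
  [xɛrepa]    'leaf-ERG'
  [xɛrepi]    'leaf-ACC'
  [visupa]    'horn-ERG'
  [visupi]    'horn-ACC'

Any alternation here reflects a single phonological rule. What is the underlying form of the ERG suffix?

The ERG suffix surfaces as [-ba] and [-pa], depending on the final segment of the stem.
By contrast the ACC suffix keeps its initial [p] throughout — that segment must be underlying.
The ERG suffix is therefore /-ba/ underlyingly, with post-vocalic devoicing: voiced stops become voiceless after a vowel.

/-ba/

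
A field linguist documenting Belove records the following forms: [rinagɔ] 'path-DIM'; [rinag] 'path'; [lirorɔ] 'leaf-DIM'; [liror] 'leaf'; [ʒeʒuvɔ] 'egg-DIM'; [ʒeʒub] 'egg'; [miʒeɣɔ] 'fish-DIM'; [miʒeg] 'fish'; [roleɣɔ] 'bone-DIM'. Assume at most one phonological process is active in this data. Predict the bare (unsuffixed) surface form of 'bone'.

[roleg]

The root 'fish' surfaces as [miʒeɣɔ] and [miʒeg], with a stem-final [ɣ] ~ [g] alternation.
Compare 'path', with invariant [g] in [rinagɔ] and [rinag]: an analysis with underlying /g/ and a rule producing [ɣ] before the DIM suffix would wrongly predict alternation here too.
The alternation reflects word-final hardening: voiced fricatives become stops word-finally. /ɣ/ is underlying.
From [roleɣɔ] the stem 'bone' is /roleɣ/; word-finally this yields [roleg].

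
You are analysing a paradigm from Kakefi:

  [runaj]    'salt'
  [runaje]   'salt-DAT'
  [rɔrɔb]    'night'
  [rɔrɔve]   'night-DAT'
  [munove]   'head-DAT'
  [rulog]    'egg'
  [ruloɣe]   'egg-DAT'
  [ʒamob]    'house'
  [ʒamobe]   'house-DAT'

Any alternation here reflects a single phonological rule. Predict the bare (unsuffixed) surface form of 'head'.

[munob]

In [rɔrɔb] and [rɔrɔve] the final segment of 'night' alternates: [b] ~ [v].
But 'house' keeps [b] in both environments ([ʒamob], [ʒamobe]), so there is no rule changing /b/ to [v] before the DAT suffix.
So /v/ is underlying, and a rule of word-final hardening — voiced fricatives become stops word-finally — gives [b].
From [munove] the stem 'head' is /munov/; word-finally this yields [munob].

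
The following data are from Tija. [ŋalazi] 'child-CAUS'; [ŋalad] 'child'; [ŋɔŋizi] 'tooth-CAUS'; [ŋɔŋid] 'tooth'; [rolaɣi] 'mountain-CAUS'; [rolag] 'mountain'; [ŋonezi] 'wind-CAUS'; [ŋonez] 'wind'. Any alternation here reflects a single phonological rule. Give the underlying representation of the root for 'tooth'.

The stem for 'tooth' ends in [z] in [ŋɔŋizi] but [d] in [ŋɔŋid].
Compare 'wind', with invariant [z] in [ŋonezi] and [ŋonez]: an analysis with underlying /z/ and a rule producing [d] in isolation would wrongly predict alternation here too.
So /d/ is underlying, and a rule of intervocalic spirantization — voiced stops become fricatives between vowels — gives [z].
Hence 'tooth' is /ŋɔŋid/ underlyingly.

/ŋɔŋid/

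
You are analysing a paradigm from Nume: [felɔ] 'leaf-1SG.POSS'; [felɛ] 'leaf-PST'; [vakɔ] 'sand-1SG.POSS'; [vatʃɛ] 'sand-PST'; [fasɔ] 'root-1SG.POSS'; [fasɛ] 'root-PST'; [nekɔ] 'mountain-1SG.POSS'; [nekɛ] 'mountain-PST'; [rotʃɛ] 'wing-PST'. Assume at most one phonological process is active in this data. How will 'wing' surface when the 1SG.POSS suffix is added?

The stem for 'sand' ends in [k] in [vakɔ] but [tʃ] in [vatʃɛ].
Compare 'mountain', with invariant [k] in [nekɔ] and [nekɛ]: an analysis with underlying /k/ and a rule producing [tʃ] before the PST suffix would wrongly predict alternation here too.
So /tʃ/ is underlying, and a rule of depalatalization — palato-alveolar /tʃ/ becomes [k] when no front vowel follows — gives [k].
From [rotʃɛ] the stem 'wing' is /rotʃ/; when no front vowel follows this yields [rokɔ].

[rokɔ]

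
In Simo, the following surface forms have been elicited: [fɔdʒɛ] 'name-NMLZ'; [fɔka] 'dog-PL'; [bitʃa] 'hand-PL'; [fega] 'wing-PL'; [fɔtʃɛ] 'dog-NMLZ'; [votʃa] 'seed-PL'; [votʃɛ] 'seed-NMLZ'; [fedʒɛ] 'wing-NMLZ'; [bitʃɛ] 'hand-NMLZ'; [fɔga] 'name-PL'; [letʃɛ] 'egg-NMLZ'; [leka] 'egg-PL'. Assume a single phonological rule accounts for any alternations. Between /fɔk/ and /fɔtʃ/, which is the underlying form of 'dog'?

/fɔk/

The root 'dog' surfaces as [fɔka] and [fɔtʃɛ], with a stem-final [k] ~ [tʃ] alternation.
But 'hand' keeps [tʃ] in both environments ([bitʃa], [bitʃɛ]), so there is no rule changing /tʃ/ to [k] before the PL suffix.
Therefore /k/ is basic and [tʃ] is derived by palatalization before a front vowel (/k/ and /g/ become palato-alveolar [tʃ] and [dʒ] before a front vowel).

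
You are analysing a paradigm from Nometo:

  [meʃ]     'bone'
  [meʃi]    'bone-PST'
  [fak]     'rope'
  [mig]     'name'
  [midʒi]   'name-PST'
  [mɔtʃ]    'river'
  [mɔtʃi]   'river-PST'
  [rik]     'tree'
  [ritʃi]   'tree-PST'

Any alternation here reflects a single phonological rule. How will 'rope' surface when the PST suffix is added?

[fatʃi]

In [rik] and [ritʃi] the final segment of 'tree' alternates: [k] ~ [tʃ].
But 'river' keeps [tʃ] in both environments ([mɔtʃ], [mɔtʃi]), so there is no rule changing /tʃ/ to [k] in isolation.
The alternation reflects palatalization before a front vowel: /k/ and /g/ become palato-alveolar [tʃ] and [dʒ] before a front vowel. /k/ is underlying.
From [fak] the stem 'rope' is /fak/; before a front vowel this yields [fatʃi].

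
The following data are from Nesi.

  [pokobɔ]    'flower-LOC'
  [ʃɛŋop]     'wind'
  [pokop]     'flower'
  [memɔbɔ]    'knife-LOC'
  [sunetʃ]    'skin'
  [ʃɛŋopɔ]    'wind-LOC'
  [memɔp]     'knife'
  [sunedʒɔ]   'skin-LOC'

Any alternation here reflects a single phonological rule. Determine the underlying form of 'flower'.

The root 'flower' surfaces as [pokop] and [pokobɔ], with a stem-final [p] ~ [b] alternation.
If /p/ were underlying and a rule turned it into [b] before the LOC suffix, 'wind' would also alternate; but it has [p] in both [ʃɛŋop] and [ʃɛŋopɔ].
Therefore /b/ is basic and [p] is derived by word-final obstruent devoicing (voiced obstruents become voiceless word-finally).
The underlying form of 'flower' is therefore /pokob/.

/pokob/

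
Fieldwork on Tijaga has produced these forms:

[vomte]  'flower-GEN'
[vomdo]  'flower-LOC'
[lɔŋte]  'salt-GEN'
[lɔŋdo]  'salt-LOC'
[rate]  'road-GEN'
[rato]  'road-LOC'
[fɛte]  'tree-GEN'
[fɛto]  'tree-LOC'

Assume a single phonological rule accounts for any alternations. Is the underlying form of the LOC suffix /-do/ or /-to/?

/-do/

The LOC suffix surfaces as [-do] and [-to], depending on the final segment of the stem.
The GEN suffix, which begins with [t], is invariant after every stem; so [t] is not altered by any rule here.
So the underlying form is /-do/, and voiced stops become voiceless after a vowel.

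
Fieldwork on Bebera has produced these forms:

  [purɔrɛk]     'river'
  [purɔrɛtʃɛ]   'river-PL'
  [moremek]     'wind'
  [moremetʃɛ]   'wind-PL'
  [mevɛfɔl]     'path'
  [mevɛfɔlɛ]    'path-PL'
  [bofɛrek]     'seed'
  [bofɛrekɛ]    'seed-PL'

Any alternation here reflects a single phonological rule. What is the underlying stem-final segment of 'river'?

'river' shows [k] ~ [tʃ] at the end of the stem ([purɔrɛk] vs [purɔrɛtʃɛ]).
If /k/ were underlying and a rule turned it into [tʃ] before the PL suffix, 'seed' would also alternate; but it has [k] in both [bofɛrek] and [bofɛrekɛ].
So /tʃ/ is underlying, and a rule of depalatalization — palato-alveolar /tʃ/ becomes [k] when no front vowel follows — gives [k].

/tʃ/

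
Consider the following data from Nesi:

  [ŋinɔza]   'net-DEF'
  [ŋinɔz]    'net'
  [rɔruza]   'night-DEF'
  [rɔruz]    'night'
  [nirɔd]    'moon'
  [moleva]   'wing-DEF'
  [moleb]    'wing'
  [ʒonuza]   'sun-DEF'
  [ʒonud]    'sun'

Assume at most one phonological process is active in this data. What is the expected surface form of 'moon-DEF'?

[nirɔza]

The root 'sun' surfaces as [ʒonuza] and [ʒonud], with a stem-final [z] ~ [d] alternation.
Compare 'net', with invariant [z] in [ŋinɔza] and [ŋinɔz]: an analysis with underlying /z/ and a rule producing [d] in isolation would wrongly predict alternation here too.
Therefore /d/ is basic and [z] is derived by intervocalic spirantization (voiced stops become fricatives between vowels).
The one attested form of 'moon', [nirɔd], shows underlying /nirɔd/. Applying the same rule between vowels gives [nirɔza].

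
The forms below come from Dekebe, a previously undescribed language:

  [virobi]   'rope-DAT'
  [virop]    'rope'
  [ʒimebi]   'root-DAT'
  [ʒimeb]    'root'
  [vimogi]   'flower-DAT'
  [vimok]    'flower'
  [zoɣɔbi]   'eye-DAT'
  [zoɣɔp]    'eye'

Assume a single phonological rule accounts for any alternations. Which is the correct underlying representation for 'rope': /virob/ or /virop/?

/virop/

The root 'rope' surfaces as [virobi] and [virop], with a stem-final [b] ~ [p] alternation.
The stem 'root' ([ʒimebi], [ʒimeb]) shows [b] unchanged in both environments, so [b] cannot be basic with [p] derived in isolation.
So /p/ is underlying, and a rule of intervocalic voicing — voiceless stops become voiced between vowels — gives [b].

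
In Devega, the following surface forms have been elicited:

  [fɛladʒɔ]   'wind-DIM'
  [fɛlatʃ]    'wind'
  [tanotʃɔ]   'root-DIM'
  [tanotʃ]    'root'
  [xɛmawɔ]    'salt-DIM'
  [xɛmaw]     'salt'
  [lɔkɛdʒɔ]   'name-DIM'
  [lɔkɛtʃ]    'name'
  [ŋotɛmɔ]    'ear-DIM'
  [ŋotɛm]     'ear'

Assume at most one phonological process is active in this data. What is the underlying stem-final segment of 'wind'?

The stem for 'wind' ends in [dʒ] in [fɛladʒɔ] but [tʃ] in [fɛlatʃ].
If /tʃ/ were underlying and a rule turned it into [dʒ] before the DIM suffix, 'root' would also alternate; but it has [tʃ] in both [tanotʃɔ] and [tanotʃ].
The underlying segment must be /dʒ/; voiced obstruents become voiceless word-finally, yielding [tʃ] there.

/dʒ/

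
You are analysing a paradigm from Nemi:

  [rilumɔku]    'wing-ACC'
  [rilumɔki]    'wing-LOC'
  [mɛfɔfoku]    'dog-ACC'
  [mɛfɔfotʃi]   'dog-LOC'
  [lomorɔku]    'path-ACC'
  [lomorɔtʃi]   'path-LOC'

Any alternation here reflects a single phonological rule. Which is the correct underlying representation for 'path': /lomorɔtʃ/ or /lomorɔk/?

/lomorɔtʃ/

The root 'path' surfaces as [lomorɔku] and [lomorɔtʃi], with a stem-final [k] ~ [tʃ] alternation.
Compare 'wing', with invariant [k] in [rilumɔku] and [rilumɔki]: an analysis with underlying /k/ and a rule producing [tʃ] before the LOC suffix would wrongly predict alternation here too.
Therefore /tʃ/ is basic and [k] is derived by depalatalization (palato-alveolar /tʃ/ becomes [k] when no front vowel follows).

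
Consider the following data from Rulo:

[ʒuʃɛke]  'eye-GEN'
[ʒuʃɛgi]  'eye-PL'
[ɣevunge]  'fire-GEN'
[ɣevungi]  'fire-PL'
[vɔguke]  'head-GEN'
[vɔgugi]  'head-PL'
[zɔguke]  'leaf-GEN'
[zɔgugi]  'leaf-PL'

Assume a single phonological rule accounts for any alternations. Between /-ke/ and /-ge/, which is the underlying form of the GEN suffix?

/-ke/

The GEN suffix surfaces as [-ge] and [-ke], depending on the final segment of the stem.
By contrast the PL suffix keeps its initial [g] throughout — that segment must be underlying.
The GEN suffix is therefore /-ke/ underlyingly, with post-nasal voicing: voiceless stops become voiced after a nasal.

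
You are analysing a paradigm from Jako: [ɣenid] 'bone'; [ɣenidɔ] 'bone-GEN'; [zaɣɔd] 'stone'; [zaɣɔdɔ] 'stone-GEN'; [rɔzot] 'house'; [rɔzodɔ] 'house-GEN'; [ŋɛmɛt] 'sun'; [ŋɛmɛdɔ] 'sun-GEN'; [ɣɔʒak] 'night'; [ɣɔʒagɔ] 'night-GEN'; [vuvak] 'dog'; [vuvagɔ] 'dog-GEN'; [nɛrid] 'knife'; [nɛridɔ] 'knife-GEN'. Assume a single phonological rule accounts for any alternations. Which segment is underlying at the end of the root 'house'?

/t/

In [rɔzot] and [rɔzodɔ] the final segment of 'house' alternates: [t] ~ [d].
If /d/ were underlying and a rule turned it into [t] in isolation, 'bone' would also alternate; but it has [d] in both [ɣenid] and [ɣenidɔ].
The alternation reflects intervocalic voicing: voiceless stops become voiced between vowels. /t/ is underlying.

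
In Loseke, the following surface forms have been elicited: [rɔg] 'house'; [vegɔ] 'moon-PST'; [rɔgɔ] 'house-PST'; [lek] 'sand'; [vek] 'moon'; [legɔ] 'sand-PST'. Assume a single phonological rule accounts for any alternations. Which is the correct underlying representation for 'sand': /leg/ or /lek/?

'sand' shows [k] ~ [g] at the end of the stem ([lek] vs [legɔ]).
Compare 'house', with invariant [g] in [rɔg] and [rɔgɔ]: an analysis with underlying /g/ and a rule producing [k] in isolation would wrongly predict alternation here too.
Therefore /k/ is basic and [g] is derived by intervocalic voicing (voiceless stops become voiced between vowels).

/lek/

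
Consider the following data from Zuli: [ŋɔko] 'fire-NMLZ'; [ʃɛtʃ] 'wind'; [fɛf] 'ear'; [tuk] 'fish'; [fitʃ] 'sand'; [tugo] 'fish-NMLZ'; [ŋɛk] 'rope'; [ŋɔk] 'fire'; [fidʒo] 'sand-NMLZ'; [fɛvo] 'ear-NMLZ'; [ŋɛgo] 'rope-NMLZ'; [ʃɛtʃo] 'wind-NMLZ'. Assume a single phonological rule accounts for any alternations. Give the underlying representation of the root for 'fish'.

/tug/

The stem for 'fish' ends in [g] in [tugo] but [k] in [tuk].
If /k/ were underlying and a rule turned it into [g] before the NMLZ suffix, 'fire' would also alternate; but it has [k] in both [ŋɔko] and [ŋɔk].
Therefore /g/ is basic and [k] is derived by word-final obstruent devoicing (voiced obstruents become voiceless word-finally).
So 'fish' = /tug/.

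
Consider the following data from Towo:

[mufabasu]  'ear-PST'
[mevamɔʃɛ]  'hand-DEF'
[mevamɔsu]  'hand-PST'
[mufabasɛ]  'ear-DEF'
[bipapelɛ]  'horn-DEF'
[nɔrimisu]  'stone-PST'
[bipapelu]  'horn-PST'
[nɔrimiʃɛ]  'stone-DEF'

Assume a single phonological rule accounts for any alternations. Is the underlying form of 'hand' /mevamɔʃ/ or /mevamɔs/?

'hand' shows [s] ~ [ʃ] at the end of the stem ([mevamɔsu] vs [mevamɔʃɛ]).
Compare 'ear', with invariant [s] in [mufabasu] and [mufabasɛ]: an analysis with underlying /s/ and a rule producing [ʃ] before the DEF suffix would wrongly predict alternation here too.
So /ʃ/ is underlying, and a rule of depalatalization — palato-alveolar /ʃ/ becomes [s] when no front vowel follows — gives [s].

/mevamɔʃ/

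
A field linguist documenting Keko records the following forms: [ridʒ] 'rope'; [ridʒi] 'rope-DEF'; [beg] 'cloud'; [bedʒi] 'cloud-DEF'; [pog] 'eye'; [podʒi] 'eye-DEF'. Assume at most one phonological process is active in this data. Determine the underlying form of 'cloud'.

/beg/

The stem for 'cloud' ends in [g] in [beg] but [dʒ] in [bedʒi].
But 'rope' keeps [dʒ] in both environments ([ridʒ], [ridʒi]), so there is no rule changing /dʒ/ to [g] in isolation.
The underlying segment must be /g/; /g/ becomes palato-alveolar [dʒ] before a front vowel, yielding [dʒ] there.
So 'cloud' = /beg/.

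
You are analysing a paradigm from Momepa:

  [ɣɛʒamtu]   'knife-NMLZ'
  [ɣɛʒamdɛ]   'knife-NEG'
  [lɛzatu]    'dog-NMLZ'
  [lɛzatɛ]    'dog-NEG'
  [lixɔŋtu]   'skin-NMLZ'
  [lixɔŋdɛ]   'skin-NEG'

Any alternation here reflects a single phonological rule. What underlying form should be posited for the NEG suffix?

/-dɛ/

The NEG suffix surfaces as [-dɛ] and [-tɛ], depending on the final segment of the stem.
The NMLZ suffix, which begins with [t], is invariant after every stem; so [t] is not altered by any rule here.
So the underlying form is /-dɛ/, and voiced stops become voiceless after a vowel.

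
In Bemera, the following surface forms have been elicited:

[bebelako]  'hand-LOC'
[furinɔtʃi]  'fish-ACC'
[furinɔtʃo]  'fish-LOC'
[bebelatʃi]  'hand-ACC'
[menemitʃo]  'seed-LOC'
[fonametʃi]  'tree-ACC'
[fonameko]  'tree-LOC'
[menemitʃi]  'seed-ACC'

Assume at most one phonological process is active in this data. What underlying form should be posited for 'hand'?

/bebelak/

'hand' shows [k] ~ [tʃ] at the end of the stem ([bebelako] vs [bebelatʃi]).
Compare 'fish', with invariant [tʃ] in [furinɔtʃo] and [furinɔtʃi]: an analysis with underlying /tʃ/ and a rule producing [k] before the LOC suffix would wrongly predict alternation here too.
The underlying segment must be /k/; /k/ becomes palato-alveolar [tʃ] before a front vowel, yielding [tʃ] there.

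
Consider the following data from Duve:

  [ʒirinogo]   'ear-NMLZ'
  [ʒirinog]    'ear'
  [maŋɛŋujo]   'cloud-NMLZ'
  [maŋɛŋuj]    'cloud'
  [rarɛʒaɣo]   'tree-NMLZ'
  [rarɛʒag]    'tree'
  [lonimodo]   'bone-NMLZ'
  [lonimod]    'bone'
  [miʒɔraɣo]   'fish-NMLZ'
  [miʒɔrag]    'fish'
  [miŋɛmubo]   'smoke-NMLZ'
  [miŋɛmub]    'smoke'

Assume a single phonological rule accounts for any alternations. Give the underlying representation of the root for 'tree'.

The root 'tree' surfaces as [rarɛʒaɣo] and [rarɛʒag], with a stem-final [ɣ] ~ [g] alternation.
Compare 'ear', with invariant [g] in [ʒirinogo] and [ʒirinog]: an analysis with underlying /g/ and a rule producing [ɣ] before the NMLZ suffix would wrongly predict alternation here too.
The underlying segment must be /ɣ/; voiced fricatives become stops word-finally, yielding [g] there.
So 'tree' = /rarɛʒaɣ/.

/rarɛʒaɣ/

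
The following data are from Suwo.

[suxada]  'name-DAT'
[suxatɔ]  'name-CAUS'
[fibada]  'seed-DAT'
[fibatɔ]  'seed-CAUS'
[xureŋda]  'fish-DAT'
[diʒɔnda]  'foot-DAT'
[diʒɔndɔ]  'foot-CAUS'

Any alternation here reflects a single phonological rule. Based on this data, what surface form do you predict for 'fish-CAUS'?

The CAUS morpheme has two allomorphs, [-dɔ] and [-tɔ].
By contrast the DAT suffix keeps its initial [d] throughout — that segment must be underlying.
So the underlying form is /-tɔ/, and voiceless stops become voiced after a nasal.
After 'fish', which ends in a nasal, the suffix surfaces as [-dɔ], giving [xureŋdɔ].

[xureŋdɔ]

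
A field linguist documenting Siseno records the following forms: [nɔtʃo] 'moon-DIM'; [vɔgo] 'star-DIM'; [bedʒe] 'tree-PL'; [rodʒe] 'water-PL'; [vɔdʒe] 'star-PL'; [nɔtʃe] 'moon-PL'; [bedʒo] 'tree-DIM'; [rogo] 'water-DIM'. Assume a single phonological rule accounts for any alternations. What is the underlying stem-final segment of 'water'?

/g/

'water' shows [dʒ] ~ [g] at the end of the stem ([rodʒe] vs [rogo]).
Compare 'tree', with invariant [dʒ] in [bedʒe] and [bedʒo]: an analysis with underlying /dʒ/ and a rule producing [g] before the DIM suffix would wrongly predict alternation here too.
Therefore /g/ is basic and [dʒ] is derived by palatalization before a front vowel (/g/ becomes palato-alveolar [dʒ] before a front vowel).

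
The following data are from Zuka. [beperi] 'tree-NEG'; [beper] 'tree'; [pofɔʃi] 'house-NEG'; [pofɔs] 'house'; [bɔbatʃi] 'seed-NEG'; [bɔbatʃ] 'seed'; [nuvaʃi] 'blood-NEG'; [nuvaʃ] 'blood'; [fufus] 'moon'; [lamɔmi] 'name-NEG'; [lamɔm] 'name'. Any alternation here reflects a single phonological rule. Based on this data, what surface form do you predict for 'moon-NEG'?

The root 'house' surfaces as [pofɔʃi] and [pofɔs], with a stem-final [ʃ] ~ [s] alternation.
But 'blood' keeps [ʃ] in both environments ([nuvaʃi], [nuvaʃ]), so there is no rule changing /ʃ/ to [s] in isolation.
Therefore /s/ is basic and [ʃ] is derived by palatalization before a front vowel (/s/ becomes palato-alveolar [ʃ] before a front vowel).
The one attested form of 'moon', [fufus], shows underlying /fufus/. Applying the same rule before a front vowel gives [fufuʃi].

[fufuʃi]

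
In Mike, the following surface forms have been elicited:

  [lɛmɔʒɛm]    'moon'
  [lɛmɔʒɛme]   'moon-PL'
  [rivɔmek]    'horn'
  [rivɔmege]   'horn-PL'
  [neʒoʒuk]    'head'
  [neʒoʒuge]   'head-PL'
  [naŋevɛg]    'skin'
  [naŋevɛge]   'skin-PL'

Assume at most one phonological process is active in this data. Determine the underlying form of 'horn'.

/rivɔmek/

In [rivɔmek] and [rivɔmege] the final segment of 'horn' alternates: [k] ~ [g].
The stem 'skin' ([naŋevɛg], [naŋevɛge]) shows [g] unchanged in both environments, so [g] cannot be basic with [k] derived in isolation.
Therefore /k/ is basic and [g] is derived by intervocalic voicing (voiceless stops become voiced between vowels).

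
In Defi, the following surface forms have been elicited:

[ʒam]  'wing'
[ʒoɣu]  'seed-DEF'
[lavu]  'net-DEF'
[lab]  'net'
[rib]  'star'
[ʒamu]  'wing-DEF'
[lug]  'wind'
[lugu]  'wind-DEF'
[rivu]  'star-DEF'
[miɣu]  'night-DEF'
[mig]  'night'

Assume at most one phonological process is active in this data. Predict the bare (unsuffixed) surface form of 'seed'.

[ʒog]

The root 'night' surfaces as [miɣu] and [mig], with a stem-final [ɣ] ~ [g] alternation.
But 'wind' keeps [g] in both environments ([lugu], [lug]), so there is no rule changing /g/ to [ɣ] before the DEF suffix.
The alternation reflects word-final hardening: voiced fricatives become stops word-finally. /ɣ/ is underlying.
From [ʒoɣu] the stem 'seed' is /ʒoɣ/; word-finally this yields [ʒog].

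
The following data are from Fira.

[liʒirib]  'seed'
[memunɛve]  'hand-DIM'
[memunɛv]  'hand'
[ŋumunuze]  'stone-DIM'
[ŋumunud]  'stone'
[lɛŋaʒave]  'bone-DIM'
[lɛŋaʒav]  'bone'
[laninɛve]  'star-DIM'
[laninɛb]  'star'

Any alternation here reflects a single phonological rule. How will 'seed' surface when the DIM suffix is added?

[liʒirive]

The root 'star' surfaces as [laninɛve] and [laninɛb], with a stem-final [v] ~ [b] alternation.
Compare 'hand', with invariant [v] in [memunɛve] and [memunɛv]: an analysis with underlying /v/ and a rule producing [b] in isolation would wrongly predict alternation here too.
Therefore /b/ is basic and [v] is derived by intervocalic spirantization (voiced stops become fricatives between vowels).
From [liʒirib] the stem 'seed' is /liʒirib/; between vowels this yields [liʒirive].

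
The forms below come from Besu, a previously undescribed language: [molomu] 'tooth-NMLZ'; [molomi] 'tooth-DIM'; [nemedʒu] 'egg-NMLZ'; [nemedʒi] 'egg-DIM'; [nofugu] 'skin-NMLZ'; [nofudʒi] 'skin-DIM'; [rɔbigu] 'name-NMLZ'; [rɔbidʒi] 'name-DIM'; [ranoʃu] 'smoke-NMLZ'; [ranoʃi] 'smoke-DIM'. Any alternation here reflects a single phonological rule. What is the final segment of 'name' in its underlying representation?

In [rɔbigu] and [rɔbidʒi] the final segment of 'name' alternates: [g] ~ [dʒ].
Compare 'egg', with invariant [dʒ] in [nemedʒu] and [nemedʒi]: an analysis with underlying /dʒ/ and a rule producing [g] before the NMLZ suffix would wrongly predict alternation here too.
The alternation reflects palatalization before a front vowel: /g/ becomes palato-alveolar [dʒ] before a front vowel. /g/ is underlying.

/g/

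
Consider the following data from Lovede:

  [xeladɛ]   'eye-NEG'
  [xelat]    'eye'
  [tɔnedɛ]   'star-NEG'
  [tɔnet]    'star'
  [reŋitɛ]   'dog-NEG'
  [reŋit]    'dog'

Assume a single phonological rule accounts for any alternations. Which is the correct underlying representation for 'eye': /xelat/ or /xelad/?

/xelad/

'eye' shows [d] ~ [t] at the end of the stem ([xeladɛ] vs [xelat]).
But 'dog' keeps [t] in both environments ([reŋitɛ], [reŋit]), so there is no rule changing /t/ to [d] before the NEG suffix.
The underlying segment must be /d/; voiced obstruents become voiceless word-finally, yielding [t] there.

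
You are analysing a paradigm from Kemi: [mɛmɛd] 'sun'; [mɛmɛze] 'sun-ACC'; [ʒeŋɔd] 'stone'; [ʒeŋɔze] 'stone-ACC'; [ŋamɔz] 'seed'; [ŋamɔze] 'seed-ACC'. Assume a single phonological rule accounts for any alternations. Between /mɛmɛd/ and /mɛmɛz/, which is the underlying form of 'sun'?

/mɛmɛd/

The stem for 'sun' ends in [d] in [mɛmɛd] but [z] in [mɛmɛze].
Compare 'seed', with invariant [z] in [ŋamɔz] and [ŋamɔze]: an analysis with underlying /z/ and a rule producing [d] in isolation would wrongly predict alternation here too.
So /d/ is underlying, and a rule of intervocalic spirantization — voiced stops become fricatives between vowels — gives [z].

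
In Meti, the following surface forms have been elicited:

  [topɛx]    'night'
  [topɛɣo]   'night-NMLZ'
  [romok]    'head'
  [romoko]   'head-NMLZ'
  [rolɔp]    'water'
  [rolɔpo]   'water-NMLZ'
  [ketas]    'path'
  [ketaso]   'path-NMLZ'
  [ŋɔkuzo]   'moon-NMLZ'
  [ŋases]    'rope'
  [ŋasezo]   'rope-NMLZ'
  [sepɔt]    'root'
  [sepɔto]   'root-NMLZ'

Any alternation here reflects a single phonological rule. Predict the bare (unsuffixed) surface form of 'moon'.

[ŋɔkus]

'rope' shows [s] ~ [z] at the end of the stem ([ŋases] vs [ŋasezo]).
The stem 'path' ([ketas], [ketaso]) shows [s] unchanged in both environments, so [s] cannot be basic with [z] derived before the NMLZ suffix.
The alternation reflects word-final obstruent devoicing: voiced obstruents become voiceless word-finally. /z/ is underlying.
The one attested form of 'moon', [ŋɔkuzo], shows underlying /ŋɔkuz/. Applying the same rule word-finally gives [ŋɔkus].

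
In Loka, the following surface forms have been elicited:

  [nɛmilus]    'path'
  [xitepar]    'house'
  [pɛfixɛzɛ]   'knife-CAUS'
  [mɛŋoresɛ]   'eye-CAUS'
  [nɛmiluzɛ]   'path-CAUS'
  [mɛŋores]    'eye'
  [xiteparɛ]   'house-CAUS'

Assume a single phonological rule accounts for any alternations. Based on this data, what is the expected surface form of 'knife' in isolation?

The stem for 'path' ends in [z] in [nɛmiluzɛ] but [s] in [nɛmilus].
If /s/ were underlying and a rule turned it into [z] before the CAUS suffix, 'eye' would also alternate; but it has [s] in both [mɛŋoresɛ] and [mɛŋores].
Therefore /z/ is basic and [s] is derived by word-final obstruent devoicing (voiced obstruents become voiceless word-finally).
From [pɛfixɛzɛ] the stem 'knife' is /pɛfixɛz/; word-finally this yields [pɛfixɛs].

[pɛfixɛs]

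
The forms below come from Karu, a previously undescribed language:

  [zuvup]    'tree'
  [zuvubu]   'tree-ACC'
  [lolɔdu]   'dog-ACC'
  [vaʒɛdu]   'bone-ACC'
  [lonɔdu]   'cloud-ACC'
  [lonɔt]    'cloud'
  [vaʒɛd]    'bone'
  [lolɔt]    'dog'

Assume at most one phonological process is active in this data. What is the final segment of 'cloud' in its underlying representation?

The root 'cloud' surfaces as [lonɔdu] and [lonɔt], with a stem-final [d] ~ [t] alternation.
But 'bone' keeps [d] in both environments ([vaʒɛdu], [vaʒɛd]), so there is no rule changing /d/ to [t] in isolation.
The underlying segment must be /t/; voiceless stops become voiced between vowels, yielding [d] there.

/t/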